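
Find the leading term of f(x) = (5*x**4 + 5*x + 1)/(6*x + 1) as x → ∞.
5*x**3/6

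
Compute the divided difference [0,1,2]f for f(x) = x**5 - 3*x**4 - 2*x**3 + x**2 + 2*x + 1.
-11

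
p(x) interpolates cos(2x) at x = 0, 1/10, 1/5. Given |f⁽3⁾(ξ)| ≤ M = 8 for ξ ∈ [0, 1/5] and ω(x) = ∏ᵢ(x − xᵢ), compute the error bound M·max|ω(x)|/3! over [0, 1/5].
sqrt(3)/3375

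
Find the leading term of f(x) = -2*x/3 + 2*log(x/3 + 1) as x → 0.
-x**2/9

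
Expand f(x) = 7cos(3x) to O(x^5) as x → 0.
7 - 63*x**2/2 + 189*x**4/8 + O(x**5)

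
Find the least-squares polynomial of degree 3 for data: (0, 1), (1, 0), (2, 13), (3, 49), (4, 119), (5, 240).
46/63 + (-97/54)x + (-11/63)x² + (109/54)x³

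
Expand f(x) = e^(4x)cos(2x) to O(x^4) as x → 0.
1 + 4*x + 6*x**2 + 8*x**3/3 + O(x**4)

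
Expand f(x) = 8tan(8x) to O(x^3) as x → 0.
64*x + O(x**3)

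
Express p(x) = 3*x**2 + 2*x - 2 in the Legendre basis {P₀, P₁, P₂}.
-P₀ + (2)P₁ + (2)P₂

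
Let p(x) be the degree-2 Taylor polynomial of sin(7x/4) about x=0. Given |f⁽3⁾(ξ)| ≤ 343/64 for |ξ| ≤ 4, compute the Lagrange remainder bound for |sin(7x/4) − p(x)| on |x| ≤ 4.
343/6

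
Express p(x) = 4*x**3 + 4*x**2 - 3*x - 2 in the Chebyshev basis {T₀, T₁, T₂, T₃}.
(2)T₂ + T₃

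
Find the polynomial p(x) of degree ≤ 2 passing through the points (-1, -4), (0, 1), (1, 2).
-2*x**2 + 3*x + 1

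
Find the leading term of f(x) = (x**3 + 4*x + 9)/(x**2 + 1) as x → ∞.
x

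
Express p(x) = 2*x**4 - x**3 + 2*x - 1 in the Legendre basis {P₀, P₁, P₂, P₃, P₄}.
(-3/5)P₀ + (7/5)P₁ + (8/7)P₂ + (-2/5)P₃ + (16/35)P₄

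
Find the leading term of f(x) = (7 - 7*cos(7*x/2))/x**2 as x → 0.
343/8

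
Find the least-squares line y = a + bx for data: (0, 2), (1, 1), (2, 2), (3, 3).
a = 7/5, b = 2/5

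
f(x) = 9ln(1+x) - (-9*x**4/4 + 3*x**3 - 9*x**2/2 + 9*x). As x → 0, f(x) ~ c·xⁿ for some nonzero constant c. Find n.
5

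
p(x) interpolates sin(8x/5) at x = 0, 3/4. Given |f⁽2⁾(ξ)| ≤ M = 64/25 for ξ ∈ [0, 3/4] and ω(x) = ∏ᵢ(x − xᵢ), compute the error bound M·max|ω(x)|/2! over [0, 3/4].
9/50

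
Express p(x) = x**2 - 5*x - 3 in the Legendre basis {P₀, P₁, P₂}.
(-8/3)P₀ + (-5)P₁ + (2/3)P₂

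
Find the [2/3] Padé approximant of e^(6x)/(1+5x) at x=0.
(222*x**2/65 + 201*x/65 + 1)/(876*x**3/65 - 759*x**2/65 + 136*x/65 + 1)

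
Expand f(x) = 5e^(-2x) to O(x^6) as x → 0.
5 - 10*x + 10*x**2 - 20*x**3/3 + 10*x**4/3 - 4*x**5/3 + O(x**6)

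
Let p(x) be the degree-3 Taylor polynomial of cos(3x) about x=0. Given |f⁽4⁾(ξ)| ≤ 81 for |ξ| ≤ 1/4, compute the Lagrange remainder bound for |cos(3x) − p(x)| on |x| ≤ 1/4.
27/2048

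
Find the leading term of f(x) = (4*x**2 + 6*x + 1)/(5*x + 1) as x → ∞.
4*x/5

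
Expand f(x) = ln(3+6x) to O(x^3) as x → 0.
log(3) + 2*x - 2*x**2 + O(x**3)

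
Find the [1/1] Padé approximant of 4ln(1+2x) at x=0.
8*x/(x + 1)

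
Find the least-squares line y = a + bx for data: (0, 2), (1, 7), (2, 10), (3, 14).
a = 12/5, b = 39/10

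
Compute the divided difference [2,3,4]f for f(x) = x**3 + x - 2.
9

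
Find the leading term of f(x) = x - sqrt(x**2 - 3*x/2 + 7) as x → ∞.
3/4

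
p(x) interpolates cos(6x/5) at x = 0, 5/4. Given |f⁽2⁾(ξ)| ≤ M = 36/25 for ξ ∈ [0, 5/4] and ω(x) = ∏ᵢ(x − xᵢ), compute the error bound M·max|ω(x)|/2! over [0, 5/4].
9/32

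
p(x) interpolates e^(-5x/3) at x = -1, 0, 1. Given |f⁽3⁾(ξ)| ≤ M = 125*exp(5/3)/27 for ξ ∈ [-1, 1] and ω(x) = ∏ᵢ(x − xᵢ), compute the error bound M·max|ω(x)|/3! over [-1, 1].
125*sqrt(3)*exp(5/3)/729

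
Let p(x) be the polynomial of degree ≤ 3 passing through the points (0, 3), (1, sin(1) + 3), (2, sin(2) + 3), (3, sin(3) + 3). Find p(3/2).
-sin(3)/16 + 9*sin(1)/16 + 9*sin(2)/16 + 3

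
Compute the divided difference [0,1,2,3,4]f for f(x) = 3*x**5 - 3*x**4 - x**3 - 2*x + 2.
27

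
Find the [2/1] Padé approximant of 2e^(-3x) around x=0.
(3*x**2 - 4*x + 2)/(x + 1)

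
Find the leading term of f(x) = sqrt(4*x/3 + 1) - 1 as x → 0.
2*x/3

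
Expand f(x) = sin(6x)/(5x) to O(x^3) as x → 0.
6/5 - 36*x**2/5 + O(x**3)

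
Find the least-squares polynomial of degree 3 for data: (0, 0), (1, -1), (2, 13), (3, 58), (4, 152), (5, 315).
-1/7 + (-9/7)x + (-15/7)x² + (3)x³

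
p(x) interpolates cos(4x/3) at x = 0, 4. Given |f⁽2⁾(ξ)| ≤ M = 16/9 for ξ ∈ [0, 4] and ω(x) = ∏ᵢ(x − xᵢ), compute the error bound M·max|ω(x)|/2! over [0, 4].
32/9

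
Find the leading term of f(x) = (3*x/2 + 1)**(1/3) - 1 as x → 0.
x/2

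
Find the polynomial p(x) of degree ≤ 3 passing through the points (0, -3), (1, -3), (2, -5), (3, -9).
-x**2 + x - 3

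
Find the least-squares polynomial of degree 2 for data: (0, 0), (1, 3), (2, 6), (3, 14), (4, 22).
1/7 + (17/14)x + (15/14)x²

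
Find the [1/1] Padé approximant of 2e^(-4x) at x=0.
(2 - 4*x)/(2*x + 1)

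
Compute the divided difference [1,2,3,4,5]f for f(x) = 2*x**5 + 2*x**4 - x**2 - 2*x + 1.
32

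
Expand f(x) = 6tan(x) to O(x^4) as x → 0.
6*x + 2*x**3 + O(x**4)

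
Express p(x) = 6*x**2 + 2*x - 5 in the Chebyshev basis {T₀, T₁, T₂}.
(-2)T₀ + (2)T₁ + (3)T₂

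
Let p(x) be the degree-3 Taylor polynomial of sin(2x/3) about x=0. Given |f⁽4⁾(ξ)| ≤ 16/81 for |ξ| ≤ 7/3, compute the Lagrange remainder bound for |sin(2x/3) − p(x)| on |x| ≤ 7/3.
4802/19683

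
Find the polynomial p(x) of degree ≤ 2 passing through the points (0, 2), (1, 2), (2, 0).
-x**2 + x + 2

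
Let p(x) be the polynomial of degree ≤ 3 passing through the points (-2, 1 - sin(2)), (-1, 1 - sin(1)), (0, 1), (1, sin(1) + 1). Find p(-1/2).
-5*sin(1)/8 + sin(2)/16 + 1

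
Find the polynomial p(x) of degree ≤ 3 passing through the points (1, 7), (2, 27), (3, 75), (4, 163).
2*x**3 + 2*x**2 + 3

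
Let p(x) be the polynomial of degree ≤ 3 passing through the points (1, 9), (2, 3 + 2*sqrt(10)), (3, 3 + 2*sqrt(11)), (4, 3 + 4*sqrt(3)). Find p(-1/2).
-189*sqrt(10)/8 - 35*sqrt(3)/4 + 339/8 + 135*sqrt(11)/8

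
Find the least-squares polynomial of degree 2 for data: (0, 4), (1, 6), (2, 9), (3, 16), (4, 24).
143/35 + (3/7)x + (8/7)x²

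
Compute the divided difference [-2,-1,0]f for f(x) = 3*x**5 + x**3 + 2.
-48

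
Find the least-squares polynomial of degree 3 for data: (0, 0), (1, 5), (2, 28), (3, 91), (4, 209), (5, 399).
3/14 + (-23/84)x + (10/7)x² + (35/12)x³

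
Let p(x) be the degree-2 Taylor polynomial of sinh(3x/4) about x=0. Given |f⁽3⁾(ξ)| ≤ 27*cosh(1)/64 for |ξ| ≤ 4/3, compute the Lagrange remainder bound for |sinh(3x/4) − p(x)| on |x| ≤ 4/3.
cosh(1)/6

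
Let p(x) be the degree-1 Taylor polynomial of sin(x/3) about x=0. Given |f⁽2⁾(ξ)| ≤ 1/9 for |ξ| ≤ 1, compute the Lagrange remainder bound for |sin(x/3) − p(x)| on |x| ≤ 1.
1/18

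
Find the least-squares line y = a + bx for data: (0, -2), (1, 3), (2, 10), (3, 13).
a = -9/5, b = 26/5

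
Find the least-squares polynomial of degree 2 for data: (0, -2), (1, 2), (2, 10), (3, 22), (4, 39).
-67/35 + (57/35)x + (15/7)x²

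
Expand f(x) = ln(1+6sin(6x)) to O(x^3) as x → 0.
36*x - 648*x**2 + O(x**3)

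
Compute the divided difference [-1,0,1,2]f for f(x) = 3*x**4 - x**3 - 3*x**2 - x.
5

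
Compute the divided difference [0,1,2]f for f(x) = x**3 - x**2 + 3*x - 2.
2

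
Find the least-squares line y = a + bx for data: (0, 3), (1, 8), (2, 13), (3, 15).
a = 18/5, b = 41/10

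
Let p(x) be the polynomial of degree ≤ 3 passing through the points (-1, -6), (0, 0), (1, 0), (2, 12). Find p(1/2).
-3/8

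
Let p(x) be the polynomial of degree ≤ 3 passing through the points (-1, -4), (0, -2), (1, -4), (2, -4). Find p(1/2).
-23/8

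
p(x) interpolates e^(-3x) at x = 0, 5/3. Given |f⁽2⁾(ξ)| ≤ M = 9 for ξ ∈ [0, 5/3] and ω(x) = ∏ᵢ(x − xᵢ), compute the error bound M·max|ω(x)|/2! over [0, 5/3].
25/8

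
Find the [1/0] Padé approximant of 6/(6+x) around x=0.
1 - x/6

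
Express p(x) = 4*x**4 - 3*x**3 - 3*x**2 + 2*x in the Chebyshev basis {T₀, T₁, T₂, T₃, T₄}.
(-1/4)T₁ + (1/2)T₂ + (-3/4)T₃ + (1/2)T₄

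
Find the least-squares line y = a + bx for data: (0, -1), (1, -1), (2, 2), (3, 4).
a = -17/10, b = 9/5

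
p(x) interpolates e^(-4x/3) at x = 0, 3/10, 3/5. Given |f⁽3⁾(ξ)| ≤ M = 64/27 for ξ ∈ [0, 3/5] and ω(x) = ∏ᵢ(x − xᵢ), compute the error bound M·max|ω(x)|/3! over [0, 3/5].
8*sqrt(3)/3375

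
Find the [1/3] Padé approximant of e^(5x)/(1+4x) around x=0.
(55*x/28 + 1)/(2425*x**3/168 - 265*x**2/28 + 27*x/28 + 1)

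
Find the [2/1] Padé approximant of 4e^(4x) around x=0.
(32*x**2/3 + 32*x/3 + 4)/(1 - 4*x/3)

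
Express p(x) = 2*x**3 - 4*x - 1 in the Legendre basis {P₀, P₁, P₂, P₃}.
-P₀ + (-14/5)P₁ + (4/5)P₃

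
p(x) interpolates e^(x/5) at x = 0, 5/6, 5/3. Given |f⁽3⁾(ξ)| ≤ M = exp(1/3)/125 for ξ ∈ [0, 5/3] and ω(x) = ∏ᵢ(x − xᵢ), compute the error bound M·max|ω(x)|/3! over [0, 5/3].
sqrt(3)*exp(1/3)/5832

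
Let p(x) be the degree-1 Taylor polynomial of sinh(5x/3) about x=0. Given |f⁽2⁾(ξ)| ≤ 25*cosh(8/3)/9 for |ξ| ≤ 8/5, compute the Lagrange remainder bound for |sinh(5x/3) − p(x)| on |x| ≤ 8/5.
32*cosh(8/3)/9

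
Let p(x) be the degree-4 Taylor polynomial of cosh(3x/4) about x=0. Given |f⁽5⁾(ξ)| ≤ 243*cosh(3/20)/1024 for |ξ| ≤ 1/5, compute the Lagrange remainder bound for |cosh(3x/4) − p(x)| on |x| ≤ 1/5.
81*cosh(3/20)/128000000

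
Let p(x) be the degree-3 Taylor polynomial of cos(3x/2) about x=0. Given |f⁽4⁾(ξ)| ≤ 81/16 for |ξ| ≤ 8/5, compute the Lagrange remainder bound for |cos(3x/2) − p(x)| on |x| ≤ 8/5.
864/625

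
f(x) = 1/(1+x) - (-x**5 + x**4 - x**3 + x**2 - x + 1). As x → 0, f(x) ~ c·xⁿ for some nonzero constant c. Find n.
6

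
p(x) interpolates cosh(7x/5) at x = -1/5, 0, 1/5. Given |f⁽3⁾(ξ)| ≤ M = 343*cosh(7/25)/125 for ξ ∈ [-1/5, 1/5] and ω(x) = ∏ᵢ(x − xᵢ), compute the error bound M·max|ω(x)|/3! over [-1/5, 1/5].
343*sqrt(3)*cosh(7/25)/421875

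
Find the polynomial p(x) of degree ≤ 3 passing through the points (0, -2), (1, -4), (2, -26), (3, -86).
-3*x**3 - x**2 + 2*x - 2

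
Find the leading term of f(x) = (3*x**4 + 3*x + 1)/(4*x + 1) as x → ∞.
3*x**3/4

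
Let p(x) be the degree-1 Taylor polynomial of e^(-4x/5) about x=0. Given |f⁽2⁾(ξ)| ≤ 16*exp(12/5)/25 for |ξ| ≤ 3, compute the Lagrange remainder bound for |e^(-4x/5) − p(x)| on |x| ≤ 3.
72*exp(12/5)/25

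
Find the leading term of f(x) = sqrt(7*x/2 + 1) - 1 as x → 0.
7*x/4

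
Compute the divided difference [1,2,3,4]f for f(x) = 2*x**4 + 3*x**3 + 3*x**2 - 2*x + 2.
23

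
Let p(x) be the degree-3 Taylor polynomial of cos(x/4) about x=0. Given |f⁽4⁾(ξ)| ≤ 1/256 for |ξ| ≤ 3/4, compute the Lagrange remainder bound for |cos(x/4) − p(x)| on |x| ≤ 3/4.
27/524288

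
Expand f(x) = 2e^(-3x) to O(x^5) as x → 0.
2 - 6*x + 9*x**2 - 9*x**3 + 27*x**4/4 + O(x**5)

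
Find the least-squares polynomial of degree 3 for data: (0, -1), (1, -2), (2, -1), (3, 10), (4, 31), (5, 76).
-71/63 + (79/189)x + (-265/126)x² + (55/54)x³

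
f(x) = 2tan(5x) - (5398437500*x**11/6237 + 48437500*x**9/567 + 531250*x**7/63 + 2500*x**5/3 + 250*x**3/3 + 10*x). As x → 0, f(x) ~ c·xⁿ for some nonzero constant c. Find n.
13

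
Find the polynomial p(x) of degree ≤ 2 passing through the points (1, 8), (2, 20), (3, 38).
3*x**2 + 3*x + 2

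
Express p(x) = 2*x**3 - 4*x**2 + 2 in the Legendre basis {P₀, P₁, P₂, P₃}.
(2/3)P₀ + (6/5)P₁ + (-8/3)P₂ + (4/5)P₃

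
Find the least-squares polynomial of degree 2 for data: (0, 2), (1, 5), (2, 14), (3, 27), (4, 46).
68/35 + (5/7)x + (18/7)x²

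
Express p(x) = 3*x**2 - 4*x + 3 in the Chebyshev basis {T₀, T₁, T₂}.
(9/2)T₀ + (-4)T₁ + (3/2)T₂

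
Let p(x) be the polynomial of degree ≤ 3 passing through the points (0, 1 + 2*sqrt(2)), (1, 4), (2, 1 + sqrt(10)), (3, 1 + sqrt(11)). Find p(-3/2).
-551/16 - 35*sqrt(11)/16 + 105*sqrt(2)/8 + 135*sqrt(10)/16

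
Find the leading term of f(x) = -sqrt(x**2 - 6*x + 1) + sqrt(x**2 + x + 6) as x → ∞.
7/2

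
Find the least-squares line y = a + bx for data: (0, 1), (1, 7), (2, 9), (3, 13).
a = 9/5, b = 19/5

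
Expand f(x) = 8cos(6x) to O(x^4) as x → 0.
8 - 144*x**2 + O(x**4)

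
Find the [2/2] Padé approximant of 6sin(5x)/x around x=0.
(30 - 175*x**2/2)/(5*x**2/4 + 1)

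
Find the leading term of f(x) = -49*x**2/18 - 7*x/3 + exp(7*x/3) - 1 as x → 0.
343*x**3/162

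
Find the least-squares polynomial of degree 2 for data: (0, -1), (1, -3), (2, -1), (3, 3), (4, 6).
-52/35 + (-10/7)x + (6/7)x²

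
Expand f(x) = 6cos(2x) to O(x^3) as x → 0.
6 - 12*x**2 + O(x**3)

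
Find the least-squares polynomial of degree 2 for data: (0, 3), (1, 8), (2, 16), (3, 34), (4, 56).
23/7 + (22/35)x + (22/7)x²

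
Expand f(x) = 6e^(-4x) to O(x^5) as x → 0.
6 - 24*x + 48*x**2 - 64*x**3 + 64*x**4 + O(x**5)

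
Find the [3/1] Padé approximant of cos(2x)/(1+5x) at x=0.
(2*x**3/15 - 140*x**2/69 + 2*x/345 + 1)/(1727*x/345 + 1)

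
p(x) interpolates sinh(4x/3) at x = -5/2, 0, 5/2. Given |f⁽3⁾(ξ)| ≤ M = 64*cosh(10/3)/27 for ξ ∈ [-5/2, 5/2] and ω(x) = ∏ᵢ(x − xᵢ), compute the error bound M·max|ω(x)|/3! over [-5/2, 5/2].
1000*sqrt(3)*cosh(10/3)/729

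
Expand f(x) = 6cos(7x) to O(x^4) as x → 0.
6 - 147*x**2 + O(x**4)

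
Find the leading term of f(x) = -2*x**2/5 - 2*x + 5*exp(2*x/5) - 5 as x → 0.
4*x**3/75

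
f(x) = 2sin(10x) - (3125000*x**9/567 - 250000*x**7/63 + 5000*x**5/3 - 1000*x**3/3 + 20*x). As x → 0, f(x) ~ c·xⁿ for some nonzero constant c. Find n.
11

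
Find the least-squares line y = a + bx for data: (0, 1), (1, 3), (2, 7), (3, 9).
a = 4/5, b = 14/5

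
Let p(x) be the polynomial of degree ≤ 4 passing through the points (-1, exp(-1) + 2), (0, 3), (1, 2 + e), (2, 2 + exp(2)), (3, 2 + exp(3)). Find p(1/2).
(-5 + e*(-20*exp(2) + 3*exp(3) + 90*e + 316))*exp(-1)/128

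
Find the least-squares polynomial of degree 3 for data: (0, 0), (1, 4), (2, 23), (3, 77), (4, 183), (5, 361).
1/42 + (587/252)x + (-19/12)x² + (28/9)x³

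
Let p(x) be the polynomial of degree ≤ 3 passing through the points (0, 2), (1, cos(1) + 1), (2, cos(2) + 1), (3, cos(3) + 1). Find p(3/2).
9*cos(2)/16 - cos(3)/16 + 9*cos(1)/16 + 15/16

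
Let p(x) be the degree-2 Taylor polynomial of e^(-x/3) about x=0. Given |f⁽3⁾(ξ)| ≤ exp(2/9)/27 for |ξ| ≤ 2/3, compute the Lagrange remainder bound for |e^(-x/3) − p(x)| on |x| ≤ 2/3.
4*exp(2/9)/2187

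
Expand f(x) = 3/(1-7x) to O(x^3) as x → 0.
3 + 21*x + 147*x**2 + O(x**3)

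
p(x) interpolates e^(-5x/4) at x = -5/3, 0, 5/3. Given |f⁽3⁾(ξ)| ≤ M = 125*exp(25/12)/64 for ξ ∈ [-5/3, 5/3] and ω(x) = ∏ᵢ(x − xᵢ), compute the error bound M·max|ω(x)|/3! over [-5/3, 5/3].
15625*sqrt(3)*exp(25/12)/46656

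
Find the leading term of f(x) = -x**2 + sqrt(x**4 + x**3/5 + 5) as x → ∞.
x/10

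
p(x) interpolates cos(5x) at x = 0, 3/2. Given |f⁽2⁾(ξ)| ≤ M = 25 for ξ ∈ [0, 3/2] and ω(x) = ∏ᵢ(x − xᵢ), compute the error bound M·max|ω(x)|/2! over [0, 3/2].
225/32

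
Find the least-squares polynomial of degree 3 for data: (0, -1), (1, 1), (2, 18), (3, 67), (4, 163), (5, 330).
-76/63 + (727/378)x + (-79/36)x² + (325/108)x³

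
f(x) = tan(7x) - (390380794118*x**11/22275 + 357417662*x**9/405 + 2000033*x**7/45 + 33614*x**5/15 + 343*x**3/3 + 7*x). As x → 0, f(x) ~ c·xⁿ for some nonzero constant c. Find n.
13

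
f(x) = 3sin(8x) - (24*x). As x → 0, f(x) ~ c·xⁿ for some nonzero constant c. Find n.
3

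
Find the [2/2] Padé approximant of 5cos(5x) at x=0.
(5 - 625*x**2/12)/(25*x**2/12 + 1)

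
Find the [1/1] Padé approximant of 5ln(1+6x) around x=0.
30*x/(3*x + 1)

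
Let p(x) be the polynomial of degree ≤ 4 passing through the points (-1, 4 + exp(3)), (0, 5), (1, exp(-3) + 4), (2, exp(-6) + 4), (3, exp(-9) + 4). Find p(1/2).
(-20*exp(3) + 3 + 90*exp(6) + (572 - 5*exp(3))*exp(9))*exp(-9)/128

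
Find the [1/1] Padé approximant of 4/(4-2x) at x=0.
1/(1 - x/2)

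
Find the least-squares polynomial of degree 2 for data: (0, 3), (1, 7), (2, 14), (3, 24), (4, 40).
114/35 + (97/70)x + (27/14)x²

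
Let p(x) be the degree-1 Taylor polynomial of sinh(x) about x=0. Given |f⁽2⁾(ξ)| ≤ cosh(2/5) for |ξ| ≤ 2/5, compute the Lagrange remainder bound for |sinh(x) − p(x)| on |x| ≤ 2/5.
2*cosh(2/5)/25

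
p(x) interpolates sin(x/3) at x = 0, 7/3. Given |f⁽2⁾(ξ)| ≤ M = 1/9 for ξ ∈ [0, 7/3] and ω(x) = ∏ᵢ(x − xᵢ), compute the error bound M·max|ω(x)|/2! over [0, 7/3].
49/648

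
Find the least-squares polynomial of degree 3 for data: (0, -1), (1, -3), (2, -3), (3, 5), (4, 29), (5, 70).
-6/7 + (-44/21)x + (-37/28)x² + (11/12)x³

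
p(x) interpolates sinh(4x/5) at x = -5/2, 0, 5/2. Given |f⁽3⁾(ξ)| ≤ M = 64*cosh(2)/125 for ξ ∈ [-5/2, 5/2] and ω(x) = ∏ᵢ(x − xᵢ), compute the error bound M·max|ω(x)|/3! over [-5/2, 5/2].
8*sqrt(3)*cosh(2)/27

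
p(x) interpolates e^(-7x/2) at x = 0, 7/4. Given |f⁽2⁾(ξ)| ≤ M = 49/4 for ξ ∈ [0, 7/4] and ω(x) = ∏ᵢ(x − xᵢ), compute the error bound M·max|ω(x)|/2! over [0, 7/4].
2401/512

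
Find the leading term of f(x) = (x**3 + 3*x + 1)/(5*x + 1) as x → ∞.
x**2/5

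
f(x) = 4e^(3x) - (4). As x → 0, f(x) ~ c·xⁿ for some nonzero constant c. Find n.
1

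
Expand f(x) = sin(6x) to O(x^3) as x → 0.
6*x + O(x**3)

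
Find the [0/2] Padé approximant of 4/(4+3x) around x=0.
1/(3*x/4 + 1)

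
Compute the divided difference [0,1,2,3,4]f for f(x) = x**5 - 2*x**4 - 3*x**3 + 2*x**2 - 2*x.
8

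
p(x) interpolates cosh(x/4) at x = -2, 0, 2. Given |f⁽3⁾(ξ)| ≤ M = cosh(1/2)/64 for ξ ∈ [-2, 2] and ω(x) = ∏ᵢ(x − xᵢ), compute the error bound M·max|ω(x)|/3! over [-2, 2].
sqrt(3)*cosh(1/2)/216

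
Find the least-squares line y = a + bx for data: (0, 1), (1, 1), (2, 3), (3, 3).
a = 4/5, b = 4/5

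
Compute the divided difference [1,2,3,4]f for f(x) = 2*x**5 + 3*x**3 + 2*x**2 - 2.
133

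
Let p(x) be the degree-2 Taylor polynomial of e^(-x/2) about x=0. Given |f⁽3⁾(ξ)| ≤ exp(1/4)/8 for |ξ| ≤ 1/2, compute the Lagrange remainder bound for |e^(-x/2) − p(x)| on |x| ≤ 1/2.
exp(1/4)/384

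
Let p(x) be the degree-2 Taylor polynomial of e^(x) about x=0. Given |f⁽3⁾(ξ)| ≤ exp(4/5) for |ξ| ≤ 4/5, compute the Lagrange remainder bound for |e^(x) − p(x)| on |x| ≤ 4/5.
32*exp(4/5)/375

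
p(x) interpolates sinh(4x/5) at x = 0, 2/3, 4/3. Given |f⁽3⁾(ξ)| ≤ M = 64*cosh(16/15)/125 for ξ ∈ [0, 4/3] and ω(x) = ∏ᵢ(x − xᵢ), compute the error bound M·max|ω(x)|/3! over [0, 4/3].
512*sqrt(3)*cosh(16/15)/91125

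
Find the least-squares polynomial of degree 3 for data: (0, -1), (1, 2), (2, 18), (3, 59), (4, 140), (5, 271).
-121/126 + (73/108)x + (25/252)x² + (115/54)x³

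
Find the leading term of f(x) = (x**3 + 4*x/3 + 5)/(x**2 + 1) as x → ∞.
x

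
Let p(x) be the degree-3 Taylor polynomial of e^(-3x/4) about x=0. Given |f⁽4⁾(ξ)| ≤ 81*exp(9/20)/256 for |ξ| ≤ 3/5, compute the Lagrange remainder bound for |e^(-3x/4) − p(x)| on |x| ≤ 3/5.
2187*exp(9/20)/1280000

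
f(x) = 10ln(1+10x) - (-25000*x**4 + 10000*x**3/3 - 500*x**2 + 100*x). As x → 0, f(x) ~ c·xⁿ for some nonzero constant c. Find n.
5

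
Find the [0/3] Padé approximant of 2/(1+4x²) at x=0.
2/(4*x**2 + 1)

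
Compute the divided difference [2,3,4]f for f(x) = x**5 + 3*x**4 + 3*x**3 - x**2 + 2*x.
476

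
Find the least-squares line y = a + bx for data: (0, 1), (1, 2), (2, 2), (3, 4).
a = 9/10, b = 9/10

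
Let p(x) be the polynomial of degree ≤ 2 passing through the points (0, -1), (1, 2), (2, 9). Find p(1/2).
0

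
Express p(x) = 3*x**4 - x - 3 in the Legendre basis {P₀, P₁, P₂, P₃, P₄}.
(-12/5)P₀ - P₁ + (12/7)P₂ + (24/35)P₄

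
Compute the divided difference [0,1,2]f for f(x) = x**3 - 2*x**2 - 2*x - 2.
1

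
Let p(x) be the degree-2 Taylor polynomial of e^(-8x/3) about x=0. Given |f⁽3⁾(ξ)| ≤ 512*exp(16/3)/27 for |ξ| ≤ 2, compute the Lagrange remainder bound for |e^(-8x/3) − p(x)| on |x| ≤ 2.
2048*exp(16/3)/81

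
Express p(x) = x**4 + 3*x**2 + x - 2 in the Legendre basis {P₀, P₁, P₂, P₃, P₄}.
(-4/5)P₀ + P₁ + (18/7)P₂ + (8/35)P₄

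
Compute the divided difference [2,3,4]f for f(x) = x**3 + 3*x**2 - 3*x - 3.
12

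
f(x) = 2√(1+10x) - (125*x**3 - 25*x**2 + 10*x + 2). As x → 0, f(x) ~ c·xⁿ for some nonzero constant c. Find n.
4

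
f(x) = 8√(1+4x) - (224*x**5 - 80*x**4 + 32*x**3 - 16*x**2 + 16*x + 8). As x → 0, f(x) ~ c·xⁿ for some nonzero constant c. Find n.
6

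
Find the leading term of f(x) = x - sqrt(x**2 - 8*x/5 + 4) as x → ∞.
4/5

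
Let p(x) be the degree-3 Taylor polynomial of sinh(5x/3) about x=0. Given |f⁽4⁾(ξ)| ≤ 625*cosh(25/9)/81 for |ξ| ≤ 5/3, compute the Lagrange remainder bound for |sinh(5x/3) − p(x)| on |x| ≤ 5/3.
390625*cosh(25/9)/157464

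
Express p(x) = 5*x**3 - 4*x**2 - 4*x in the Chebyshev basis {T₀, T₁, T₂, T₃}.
(-2)T₀ + (-1/4)T₁ + (-2)T₂ + (5/4)T₃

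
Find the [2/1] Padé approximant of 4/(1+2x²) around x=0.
4 - 8*x**2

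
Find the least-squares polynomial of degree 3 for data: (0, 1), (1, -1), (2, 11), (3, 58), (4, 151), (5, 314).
62/63 + (-718/189)x + (-307/252)x² + (313/108)x³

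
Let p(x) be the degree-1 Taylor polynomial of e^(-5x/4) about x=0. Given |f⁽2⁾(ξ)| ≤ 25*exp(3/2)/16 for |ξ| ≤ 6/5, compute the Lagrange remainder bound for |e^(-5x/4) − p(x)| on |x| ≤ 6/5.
9*exp(3/2)/8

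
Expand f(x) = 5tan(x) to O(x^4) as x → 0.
5*x + 5*x**3/3 + O(x**4)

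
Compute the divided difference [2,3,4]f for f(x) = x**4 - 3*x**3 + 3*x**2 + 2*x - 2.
31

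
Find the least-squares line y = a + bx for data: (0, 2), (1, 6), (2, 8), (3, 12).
a = 11/5, b = 16/5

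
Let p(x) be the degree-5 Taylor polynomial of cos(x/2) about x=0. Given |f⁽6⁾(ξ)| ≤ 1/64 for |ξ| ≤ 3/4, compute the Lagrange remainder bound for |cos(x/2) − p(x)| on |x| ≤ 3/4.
81/20971520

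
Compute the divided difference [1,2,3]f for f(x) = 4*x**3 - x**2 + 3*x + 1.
23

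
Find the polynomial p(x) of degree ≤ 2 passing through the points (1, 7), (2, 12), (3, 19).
x**2 + 2*x + 4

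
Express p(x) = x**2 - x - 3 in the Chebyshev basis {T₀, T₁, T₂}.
(-5/2)T₀ - T₁ + (1/2)T₂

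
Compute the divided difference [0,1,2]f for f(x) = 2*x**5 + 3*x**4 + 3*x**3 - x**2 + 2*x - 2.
59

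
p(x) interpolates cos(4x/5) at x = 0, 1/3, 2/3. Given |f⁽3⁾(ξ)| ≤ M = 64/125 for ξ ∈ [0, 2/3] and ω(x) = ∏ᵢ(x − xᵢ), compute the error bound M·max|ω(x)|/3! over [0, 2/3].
64*sqrt(3)/91125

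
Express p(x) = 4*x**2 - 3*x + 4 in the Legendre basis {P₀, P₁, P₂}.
(16/3)P₀ + (-3)P₁ + (8/3)P₂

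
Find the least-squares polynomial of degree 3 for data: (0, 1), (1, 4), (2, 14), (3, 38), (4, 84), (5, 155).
47/42 + (199/252)x + (61/84)x² + (19/18)x³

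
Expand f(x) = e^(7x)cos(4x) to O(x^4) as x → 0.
1 + 7*x + 33*x**2/2 + 7*x**3/6 + O(x**4)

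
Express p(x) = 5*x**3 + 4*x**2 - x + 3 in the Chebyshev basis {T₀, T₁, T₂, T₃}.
(5)T₀ + (11/4)T₁ + (2)T₂ + (5/4)T₃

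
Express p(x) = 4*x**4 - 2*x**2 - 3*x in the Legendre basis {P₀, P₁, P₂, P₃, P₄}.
(2/15)P₀ + (-3)P₁ + (20/21)P₂ + (32/35)P₄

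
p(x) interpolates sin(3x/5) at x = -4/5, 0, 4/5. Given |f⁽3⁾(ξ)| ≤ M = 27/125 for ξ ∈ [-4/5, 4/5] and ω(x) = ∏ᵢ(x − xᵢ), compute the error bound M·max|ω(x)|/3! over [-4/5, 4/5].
64*sqrt(3)/15625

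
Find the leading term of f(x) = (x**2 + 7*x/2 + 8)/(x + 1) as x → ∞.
x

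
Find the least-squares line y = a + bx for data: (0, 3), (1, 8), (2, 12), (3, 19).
a = 27/10, b = 26/5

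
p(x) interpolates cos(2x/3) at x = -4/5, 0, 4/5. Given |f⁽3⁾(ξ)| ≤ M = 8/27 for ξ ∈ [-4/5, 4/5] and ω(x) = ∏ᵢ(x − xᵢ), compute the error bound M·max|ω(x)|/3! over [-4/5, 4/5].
512*sqrt(3)/91125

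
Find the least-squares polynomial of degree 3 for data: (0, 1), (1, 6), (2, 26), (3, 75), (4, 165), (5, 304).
76/63 + (-71/189)x + (335/126)x² + (103/54)x³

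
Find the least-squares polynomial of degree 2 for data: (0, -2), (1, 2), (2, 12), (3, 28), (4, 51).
-67/35 + (22/35)x + (22/7)x²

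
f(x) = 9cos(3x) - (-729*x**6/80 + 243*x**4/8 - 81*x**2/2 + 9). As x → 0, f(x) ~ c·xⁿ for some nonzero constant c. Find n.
8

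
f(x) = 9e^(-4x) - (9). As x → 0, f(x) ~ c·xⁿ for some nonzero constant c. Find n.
1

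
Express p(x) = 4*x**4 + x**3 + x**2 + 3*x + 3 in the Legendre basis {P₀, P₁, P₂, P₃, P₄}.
(62/15)P₀ + (18/5)P₁ + (62/21)P₂ + (2/5)P₃ + (32/35)P₄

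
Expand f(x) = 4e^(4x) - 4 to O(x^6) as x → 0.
16*x + 32*x**2 + 128*x**3/3 + 128*x**4/3 + 512*x**5/15 + O(x**6)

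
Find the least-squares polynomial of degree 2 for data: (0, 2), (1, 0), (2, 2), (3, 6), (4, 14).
68/35 + (-23/7)x + (11/7)x²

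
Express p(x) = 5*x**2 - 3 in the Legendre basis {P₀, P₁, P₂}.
(-4/3)P₀ + (10/3)P₂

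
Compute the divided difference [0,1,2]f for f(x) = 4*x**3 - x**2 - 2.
11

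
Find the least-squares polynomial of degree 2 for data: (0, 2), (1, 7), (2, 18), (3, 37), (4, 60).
66/35 + (71/35)x + (22/7)x²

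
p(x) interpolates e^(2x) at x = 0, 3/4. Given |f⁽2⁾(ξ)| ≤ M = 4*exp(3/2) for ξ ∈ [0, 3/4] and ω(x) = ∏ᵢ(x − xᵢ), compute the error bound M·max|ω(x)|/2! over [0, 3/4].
9*exp(3/2)/32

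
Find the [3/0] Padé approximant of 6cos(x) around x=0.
6 - 3*x**2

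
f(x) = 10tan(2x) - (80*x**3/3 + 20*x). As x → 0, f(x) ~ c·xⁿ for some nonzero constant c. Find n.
5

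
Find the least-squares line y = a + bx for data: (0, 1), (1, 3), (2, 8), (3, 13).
a = 1/10, b = 41/10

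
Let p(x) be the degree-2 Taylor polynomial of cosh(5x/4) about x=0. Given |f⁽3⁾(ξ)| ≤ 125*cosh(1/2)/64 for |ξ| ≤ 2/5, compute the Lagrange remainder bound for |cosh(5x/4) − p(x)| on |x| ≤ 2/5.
cosh(1/2)/48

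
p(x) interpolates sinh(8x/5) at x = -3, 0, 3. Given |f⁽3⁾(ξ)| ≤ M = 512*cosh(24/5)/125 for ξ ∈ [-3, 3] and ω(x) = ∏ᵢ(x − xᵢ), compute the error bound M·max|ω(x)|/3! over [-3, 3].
512*sqrt(3)*cosh(24/5)/125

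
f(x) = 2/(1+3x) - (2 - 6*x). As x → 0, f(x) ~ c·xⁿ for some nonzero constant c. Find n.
2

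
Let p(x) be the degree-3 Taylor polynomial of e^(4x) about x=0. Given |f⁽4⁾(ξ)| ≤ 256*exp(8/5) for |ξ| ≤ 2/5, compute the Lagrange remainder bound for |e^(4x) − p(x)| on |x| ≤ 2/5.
512*exp(8/5)/1875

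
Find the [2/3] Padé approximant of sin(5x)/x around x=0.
(5 - 175*x**2/12)/(5*x**2/4 + 1)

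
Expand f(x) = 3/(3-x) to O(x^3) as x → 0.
1 + x/3 + x**2/9 + O(x**3)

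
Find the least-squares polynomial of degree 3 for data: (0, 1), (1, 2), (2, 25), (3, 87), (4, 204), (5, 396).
115/126 + (-391/108)x + (128/63)x² + (313/108)x³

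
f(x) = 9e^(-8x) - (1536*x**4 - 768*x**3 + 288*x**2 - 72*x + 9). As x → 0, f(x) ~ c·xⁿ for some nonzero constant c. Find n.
5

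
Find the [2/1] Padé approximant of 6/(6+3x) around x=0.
1/(x/2 + 1)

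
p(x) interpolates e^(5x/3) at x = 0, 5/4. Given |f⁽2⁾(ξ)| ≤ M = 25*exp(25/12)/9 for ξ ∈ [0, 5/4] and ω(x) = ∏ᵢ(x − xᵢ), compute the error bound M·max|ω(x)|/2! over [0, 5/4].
625*exp(25/12)/1152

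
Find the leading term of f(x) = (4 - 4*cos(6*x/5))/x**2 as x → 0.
72/25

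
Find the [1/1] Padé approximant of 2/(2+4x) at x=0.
1/(2*x + 1)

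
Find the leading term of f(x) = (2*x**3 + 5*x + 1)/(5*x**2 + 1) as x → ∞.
2*x/5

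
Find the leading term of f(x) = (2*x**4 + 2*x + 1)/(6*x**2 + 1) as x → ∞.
x**2/3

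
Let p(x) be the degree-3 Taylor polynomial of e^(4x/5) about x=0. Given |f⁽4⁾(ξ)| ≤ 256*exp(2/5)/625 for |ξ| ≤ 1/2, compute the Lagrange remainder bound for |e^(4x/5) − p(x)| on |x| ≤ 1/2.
2*exp(2/5)/1875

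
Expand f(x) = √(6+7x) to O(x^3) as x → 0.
sqrt(6) + 7*sqrt(6)*x/12 - 49*sqrt(6)*x**2/288 + O(x**3)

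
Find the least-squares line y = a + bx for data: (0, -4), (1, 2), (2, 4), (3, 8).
a = -16/5, b = 19/5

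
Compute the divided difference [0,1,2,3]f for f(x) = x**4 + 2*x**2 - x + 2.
6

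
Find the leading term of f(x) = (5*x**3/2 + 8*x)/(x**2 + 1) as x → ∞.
5*x/2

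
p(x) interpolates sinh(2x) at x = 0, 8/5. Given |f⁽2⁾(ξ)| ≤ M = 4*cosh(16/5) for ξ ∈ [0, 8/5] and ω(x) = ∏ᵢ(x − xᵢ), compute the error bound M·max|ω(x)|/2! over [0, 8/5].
32*cosh(16/5)/25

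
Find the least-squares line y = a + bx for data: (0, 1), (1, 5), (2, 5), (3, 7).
a = 9/5, b = 9/5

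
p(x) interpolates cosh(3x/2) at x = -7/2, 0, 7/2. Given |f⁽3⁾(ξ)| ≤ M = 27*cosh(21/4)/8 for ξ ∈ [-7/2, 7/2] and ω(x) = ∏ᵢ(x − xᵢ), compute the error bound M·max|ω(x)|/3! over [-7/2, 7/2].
343*sqrt(3)*cosh(21/4)/64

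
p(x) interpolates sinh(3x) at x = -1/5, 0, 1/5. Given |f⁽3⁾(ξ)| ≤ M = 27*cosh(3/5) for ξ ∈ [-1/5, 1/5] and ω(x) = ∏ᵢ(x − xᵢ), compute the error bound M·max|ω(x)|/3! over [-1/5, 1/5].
sqrt(3)*cosh(3/5)/125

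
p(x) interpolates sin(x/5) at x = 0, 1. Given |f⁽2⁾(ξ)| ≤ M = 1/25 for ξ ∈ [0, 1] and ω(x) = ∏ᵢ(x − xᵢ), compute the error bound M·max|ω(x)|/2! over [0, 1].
1/200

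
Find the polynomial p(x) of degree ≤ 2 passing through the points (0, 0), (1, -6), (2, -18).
-3*x**2 - 3*x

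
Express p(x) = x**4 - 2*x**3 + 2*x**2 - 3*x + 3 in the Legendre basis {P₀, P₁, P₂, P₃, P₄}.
(58/15)P₀ + (-21/5)P₁ + (40/21)P₂ + (-4/5)P₃ + (8/35)P₄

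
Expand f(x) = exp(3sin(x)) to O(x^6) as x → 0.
1 + 3*x + 9*x**2/2 + 4*x**3 + 15*x**4/8 - x**5/5 + O(x**6)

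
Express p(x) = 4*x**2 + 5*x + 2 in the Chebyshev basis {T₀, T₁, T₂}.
(4)T₀ + (5)T₁ + (2)T₂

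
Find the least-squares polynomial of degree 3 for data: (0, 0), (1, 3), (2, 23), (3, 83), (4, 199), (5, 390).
23/126 + (-839/756)x + (43/252)x² + (169/54)x³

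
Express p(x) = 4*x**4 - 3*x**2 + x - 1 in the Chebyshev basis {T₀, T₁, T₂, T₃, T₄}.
-T₀ + T₁ + (1/2)T₂ + (1/2)T₄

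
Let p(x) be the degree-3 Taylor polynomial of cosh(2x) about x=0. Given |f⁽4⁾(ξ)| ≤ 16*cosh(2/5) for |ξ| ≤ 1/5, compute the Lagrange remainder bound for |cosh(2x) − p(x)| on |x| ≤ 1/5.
2*cosh(2/5)/1875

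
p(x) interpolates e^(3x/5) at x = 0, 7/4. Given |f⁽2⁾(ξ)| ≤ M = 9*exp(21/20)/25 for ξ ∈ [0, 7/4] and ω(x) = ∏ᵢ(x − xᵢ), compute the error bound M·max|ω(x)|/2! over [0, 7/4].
441*exp(21/20)/3200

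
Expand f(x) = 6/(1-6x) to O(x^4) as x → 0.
6 + 36*x + 216*x**2 + 1296*x**3 + O(x**4)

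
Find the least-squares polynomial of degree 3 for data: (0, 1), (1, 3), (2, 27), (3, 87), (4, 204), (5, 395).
107/126 + (-1049/756)x + (137/126)x² + (323/108)x³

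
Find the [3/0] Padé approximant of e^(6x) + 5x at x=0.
36*x**3 + 18*x**2 + 11*x + 1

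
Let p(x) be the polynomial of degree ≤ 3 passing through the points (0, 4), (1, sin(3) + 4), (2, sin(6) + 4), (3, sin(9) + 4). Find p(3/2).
9*sin(6)/16 - sin(9)/16 + 9*sin(3)/16 + 4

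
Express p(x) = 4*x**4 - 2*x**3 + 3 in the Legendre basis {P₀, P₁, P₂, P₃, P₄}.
(19/5)P₀ + (-6/5)P₁ + (16/7)P₂ + (-4/5)P₃ + (32/35)P₄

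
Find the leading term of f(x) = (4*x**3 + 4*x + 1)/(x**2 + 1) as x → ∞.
4*x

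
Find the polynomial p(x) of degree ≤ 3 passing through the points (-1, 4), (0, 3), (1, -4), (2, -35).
-3*x**3 - 3*x**2 - x + 3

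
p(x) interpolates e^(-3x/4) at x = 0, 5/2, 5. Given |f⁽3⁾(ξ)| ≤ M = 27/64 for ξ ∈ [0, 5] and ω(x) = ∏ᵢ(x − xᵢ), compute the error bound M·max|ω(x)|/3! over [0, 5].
125*sqrt(3)/512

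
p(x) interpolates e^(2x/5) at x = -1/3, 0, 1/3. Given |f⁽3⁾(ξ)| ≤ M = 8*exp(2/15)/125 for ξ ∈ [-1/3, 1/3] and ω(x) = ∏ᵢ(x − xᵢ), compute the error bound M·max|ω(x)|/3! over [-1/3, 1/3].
8*sqrt(3)*exp(2/15)/91125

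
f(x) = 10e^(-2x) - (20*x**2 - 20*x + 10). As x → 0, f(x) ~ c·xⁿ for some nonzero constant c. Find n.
3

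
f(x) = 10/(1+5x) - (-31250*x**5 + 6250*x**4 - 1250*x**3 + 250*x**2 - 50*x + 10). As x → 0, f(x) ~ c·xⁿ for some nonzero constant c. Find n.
6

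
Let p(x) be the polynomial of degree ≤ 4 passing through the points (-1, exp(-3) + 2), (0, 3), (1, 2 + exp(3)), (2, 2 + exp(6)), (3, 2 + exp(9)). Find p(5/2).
(-5 + (-70*exp(3) + 284 + 140*exp(6) + 35*exp(9))*exp(3))*exp(-3)/128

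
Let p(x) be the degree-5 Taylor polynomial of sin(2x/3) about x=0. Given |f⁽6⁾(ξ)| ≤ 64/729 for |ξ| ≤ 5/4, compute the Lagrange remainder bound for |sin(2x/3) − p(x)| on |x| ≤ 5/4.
3125/6718464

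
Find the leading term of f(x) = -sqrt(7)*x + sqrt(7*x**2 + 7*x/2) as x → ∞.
sqrt(7)/4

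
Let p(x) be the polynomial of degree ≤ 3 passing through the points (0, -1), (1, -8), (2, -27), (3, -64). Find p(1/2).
-27/8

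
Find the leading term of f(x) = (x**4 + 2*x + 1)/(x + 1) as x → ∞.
x**3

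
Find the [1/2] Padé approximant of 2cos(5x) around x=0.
2/(25*x**2/2 + 1)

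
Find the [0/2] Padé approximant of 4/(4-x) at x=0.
1/(1 - x/4)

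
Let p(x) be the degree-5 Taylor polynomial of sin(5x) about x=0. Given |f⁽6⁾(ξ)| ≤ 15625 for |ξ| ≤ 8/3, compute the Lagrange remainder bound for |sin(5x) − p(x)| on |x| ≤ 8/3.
51200000/6561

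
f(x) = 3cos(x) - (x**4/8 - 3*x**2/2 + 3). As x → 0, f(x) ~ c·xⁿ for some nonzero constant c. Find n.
6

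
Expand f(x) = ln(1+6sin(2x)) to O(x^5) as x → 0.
12*x - 72*x**2 + 568*x**3 - 5088*x**4 + O(x**5)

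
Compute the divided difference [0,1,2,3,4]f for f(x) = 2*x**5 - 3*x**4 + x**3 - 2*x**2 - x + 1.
17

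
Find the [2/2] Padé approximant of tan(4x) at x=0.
4*x/(1 - 16*x**2/3)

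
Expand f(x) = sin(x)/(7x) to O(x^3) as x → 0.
1/7 - x**2/42 + O(x**3)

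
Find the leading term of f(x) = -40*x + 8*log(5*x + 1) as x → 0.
-100*x**2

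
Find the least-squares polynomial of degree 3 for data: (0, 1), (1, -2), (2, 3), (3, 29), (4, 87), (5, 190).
64/63 + (-1219/378)x + (-17/9)x² + (109/54)x³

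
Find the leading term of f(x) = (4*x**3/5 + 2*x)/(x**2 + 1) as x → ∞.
4*x/5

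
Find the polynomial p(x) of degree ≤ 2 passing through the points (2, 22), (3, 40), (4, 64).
3*x**2 + 3*x + 4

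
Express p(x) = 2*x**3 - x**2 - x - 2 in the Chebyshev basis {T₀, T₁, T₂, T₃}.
(-5/2)T₀ + (1/2)T₁ + (-1/2)T₂ + (1/2)T₃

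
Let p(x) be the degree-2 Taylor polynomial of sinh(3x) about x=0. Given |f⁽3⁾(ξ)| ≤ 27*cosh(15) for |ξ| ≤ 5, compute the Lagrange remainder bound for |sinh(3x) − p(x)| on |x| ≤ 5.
1125*cosh(15)/2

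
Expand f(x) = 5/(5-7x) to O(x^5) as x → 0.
1 + 7*x/5 + 49*x**2/25 + 343*x**3/125 + 2401*x**4/625 + O(x**5)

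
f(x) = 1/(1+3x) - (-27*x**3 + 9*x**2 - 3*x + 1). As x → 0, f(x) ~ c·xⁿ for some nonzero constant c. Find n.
4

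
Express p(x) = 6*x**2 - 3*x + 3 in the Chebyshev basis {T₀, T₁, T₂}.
(6)T₀ + (-3)T₁ + (3)T₂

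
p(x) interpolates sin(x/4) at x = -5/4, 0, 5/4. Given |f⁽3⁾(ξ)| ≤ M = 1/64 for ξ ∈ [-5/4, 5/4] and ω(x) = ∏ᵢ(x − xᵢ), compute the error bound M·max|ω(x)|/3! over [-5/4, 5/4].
125*sqrt(3)/110592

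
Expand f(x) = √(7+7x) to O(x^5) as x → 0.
sqrt(7) + sqrt(7)*x/2 - sqrt(7)*x**2/8 + sqrt(7)*x**3/16 - 5*sqrt(7)*x**4/128 + O(x**5)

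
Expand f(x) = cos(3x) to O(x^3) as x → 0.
1 - 9*x**2/2 + O(x**3)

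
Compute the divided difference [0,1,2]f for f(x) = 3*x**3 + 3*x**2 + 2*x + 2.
12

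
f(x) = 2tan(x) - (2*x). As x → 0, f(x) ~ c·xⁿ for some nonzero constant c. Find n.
3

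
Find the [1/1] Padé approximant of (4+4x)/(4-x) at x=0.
(x + 1)/(1 - x/4)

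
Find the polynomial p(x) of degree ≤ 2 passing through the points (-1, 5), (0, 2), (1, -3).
-x**2 - 4*x + 2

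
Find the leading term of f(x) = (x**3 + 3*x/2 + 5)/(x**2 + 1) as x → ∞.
x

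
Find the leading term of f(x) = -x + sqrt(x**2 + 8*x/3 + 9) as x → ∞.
4/3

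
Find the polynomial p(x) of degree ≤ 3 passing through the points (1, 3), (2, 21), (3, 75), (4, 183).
3*x**3 - 3*x + 3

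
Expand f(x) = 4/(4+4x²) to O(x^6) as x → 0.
1 - x**2 + x**4 + O(x**6)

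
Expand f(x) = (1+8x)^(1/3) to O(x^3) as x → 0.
1 + 8*x/3 - 64*x**2/9 + O(x**3)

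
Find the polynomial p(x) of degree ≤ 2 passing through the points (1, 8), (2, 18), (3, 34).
3*x**2 + x + 4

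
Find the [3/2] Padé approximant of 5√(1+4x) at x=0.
(10*x**3 + 45*x**2 + 30*x + 5)/(3*x**2 + 4*x + 1)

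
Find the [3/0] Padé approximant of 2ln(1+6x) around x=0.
12*x*(12*x**2 - 3*x + 1)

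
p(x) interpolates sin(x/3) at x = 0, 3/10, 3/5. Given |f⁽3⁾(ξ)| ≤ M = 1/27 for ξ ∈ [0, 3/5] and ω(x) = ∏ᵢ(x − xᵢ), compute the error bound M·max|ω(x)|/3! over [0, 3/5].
sqrt(3)/27000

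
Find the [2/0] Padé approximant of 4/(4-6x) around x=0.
9*x**2/4 + 3*x/2 + 1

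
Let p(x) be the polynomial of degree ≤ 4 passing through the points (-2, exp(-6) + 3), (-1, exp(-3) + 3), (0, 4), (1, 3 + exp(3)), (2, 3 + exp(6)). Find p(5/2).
(-420*exp(9) - 180*exp(3) + 35 + 762*exp(6) + 315*exp(12))*exp(-6)/128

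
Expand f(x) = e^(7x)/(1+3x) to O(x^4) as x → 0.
1 + 4*x + 25*x**2/2 + 59*x**3/3 + O(x**4)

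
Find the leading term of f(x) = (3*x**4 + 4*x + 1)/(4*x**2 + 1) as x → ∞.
3*x**2/4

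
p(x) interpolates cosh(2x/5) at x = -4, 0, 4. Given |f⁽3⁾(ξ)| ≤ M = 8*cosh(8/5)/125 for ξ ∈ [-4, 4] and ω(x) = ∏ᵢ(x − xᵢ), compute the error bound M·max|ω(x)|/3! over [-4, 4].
512*sqrt(3)*cosh(8/5)/3375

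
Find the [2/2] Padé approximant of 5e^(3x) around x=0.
(15*x**2/4 + 15*x/2 + 5)/(3*x**2/4 - 3*x/2 + 1)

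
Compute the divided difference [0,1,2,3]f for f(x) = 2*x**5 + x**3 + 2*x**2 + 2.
51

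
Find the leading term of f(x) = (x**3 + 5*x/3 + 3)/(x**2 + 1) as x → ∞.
x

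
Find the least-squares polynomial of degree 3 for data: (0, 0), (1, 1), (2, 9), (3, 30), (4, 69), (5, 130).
1/14 + (-121/84)x + (37/28)x² + (5/6)x³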